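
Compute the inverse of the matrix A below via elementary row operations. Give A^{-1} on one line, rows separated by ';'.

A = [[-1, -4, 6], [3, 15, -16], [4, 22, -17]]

Gauss-Jordan on [A | I]:
R1 <- (1/-1)*R1:  [  1   4  -6  |  -1   0   0 ]
R2 <- R2 - (3)*R1:  [ 0  3  2  |  3  1  0 ]
R3 <- R3 - (4)*R1:  [ 0  6  7  |  4  0  1 ]
R2 <- (1/3)*R2:  [   0    1  2/3  |    1  1/3    0 ]
R1 <- R1 - (4)*R2:  [     1      0  -26/3  |     -5   -4/3      0 ]
R3 <- R3 - (6)*R2:  [  0   0   3  |  -2  -2   1 ]
R3 <- (1/3)*R3:  [    0     0     1  |  -2/3  -2/3   1/3 ]
R1 <- R1 - (-26/3)*R3:  [     1      0      0  |  -97/9  -64/9   26/9 ]
R2 <- R2 - (2/3)*R3:  [    0     1     0  |  13/9   7/9  -2/9 ]
Right block of [I | A^{-1}] is the inverse:
[ -97/9  -64/9  26/9 ]
[  13/9    7/9  -2/9 ]
[  -2/3   -2/3   1/3 ]

inverse = [-97/9 -64/9 26/9; 13/9 7/9 -2/9; -2/3 -2/3 1/3]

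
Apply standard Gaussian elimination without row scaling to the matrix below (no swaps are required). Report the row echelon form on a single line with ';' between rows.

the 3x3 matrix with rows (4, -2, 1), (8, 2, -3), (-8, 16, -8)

REF = [4 -2 1; 0 6 -5; 0 0 4]

Forward elimination:
R2 <- R2 - (2)*R1:  [  0   6  -5 ]
R3 <- R3 - (-2)*R1:  [  0  12  -6 ]
R3 <- R3 - (2)*R2:  [ 0  0  4 ]
Row echelon form:
[ 4  -2   1 ]
[ 0   6  -5 ]
[ 0   0   4 ]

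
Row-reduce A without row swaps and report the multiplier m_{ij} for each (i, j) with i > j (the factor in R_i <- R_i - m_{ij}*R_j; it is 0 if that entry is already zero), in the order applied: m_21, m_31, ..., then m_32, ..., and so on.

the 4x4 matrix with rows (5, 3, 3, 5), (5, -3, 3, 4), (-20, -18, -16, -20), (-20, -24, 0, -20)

Forward elimination:
R2 <- R2 - (1)*R1:  [  0  -6   0  -1 ]
R3 <- R3 - (-4)*R1:  [  0  -6  -4   0 ]
R4 <- R4 - (-4)*R1:  [   0  -12   12    0 ]
R3 <- R3 - (1)*R2:  [  0   0  -4   1 ]
R4 <- R4 - (2)*R2:  [  0   0  12   2 ]
R4 <- R4 - (-3)*R3:  [ 0  0  0  5 ]
Multipliers (in order of application): m_{21} = 1, m_{31} = -4, m_{41} = -4, m_{32} = 1, m_{42} = 2, m_{43} = -3

multipliers: 1, -4, -4, 1, 2, -3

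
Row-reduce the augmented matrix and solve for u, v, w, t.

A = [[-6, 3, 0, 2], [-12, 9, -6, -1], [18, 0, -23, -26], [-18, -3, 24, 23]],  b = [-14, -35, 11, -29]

Forward elimination on [A|b]:
R2 <- R2 - (2)*R1:  [  0   3  -6  -5  -7 ]
R3 <- R3 - (-3)*R1:  [   0    9  -23  -20  -31 ]
R4 <- R4 - (3)*R1:  [   0  -12   24   17   13 ]
R3 <- R3 - (3)*R2:  [   0    0   -5   -5  -10 ]
R4 <- R4 - (-4)*R2:  [   0    0    0   -3  -15 ]
Row echelon form:
[ -6  3   0   2  |  -14 ]
[  0  3  -6  -5  |   -7 ]
[  0  0  -5  -5  |  -10 ]
[  0  0   0  -3  |  -15 ]
Back-substitution:
t = (-15) / -3 = 5
w = (-10 - (-5)*(5)) / -5 = -3
v = (-7 - (-6)*(-3) - (-5)*(5)) / 3 = 0
u = (-14 - (3)*(0) - (2)*(5)) / -6 = 4

(4, 0, -3, 5)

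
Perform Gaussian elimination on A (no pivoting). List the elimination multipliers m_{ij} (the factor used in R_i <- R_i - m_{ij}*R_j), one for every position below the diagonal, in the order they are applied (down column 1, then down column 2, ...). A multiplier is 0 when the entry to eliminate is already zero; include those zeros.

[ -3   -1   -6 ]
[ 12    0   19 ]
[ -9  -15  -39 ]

multipliers: -4, 3, 3

Forward elimination:
R2 <- R2 - (-4)*R1:  [  0  -4  -5 ]
R3 <- R3 - (3)*R1:  [   0  -12  -21 ]
R3 <- R3 - (3)*R2:  [  0   0  -6 ]
Multipliers (in order of application): m_{21} = -4, m_{31} = 3, m_{32} = 3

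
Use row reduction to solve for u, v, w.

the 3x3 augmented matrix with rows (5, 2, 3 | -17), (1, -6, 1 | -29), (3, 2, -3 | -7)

Forward elimination on [A|b]:
R2 <- R2 - (1/5)*R1:  [      0   -32/5     2/5  -128/5 ]
R3 <- R3 - (3/5)*R1:  [     0    4/5  -24/5   16/5 ]
R3 <- R3 - (-1/8)*R2:  [     0      0  -19/4      0 ]
Row echelon form:
[ 5      2      3  |     -17 ]
[ 0  -32/5    2/5  |  -128/5 ]
[ 0      0  -19/4  |       0 ]
Back-substitution:
w = (0) / (-19/4) = 0
v = (-128/5 - (2/5)*(0)) / (-32/5) = 4
u = (-17 - (2)*(4) - (3)*(0)) / 5 = -5

(-5, 4, 0)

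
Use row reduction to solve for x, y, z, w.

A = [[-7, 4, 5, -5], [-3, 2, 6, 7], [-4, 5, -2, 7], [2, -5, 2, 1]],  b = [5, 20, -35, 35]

Forward elimination on [A|b]:
R2 <- R2 - (3/7)*R1:  [     0    2/7   27/7   64/7  125/7 ]
R3 <- R3 - (4/7)*R1:  [      0    19/7   -34/7    69/7  -265/7 ]
R4 <- R4 - (-2/7)*R1:  [     0  -27/7   24/7   -3/7  255/7 ]
R3 <- R3 - (19/2)*R2:  [      0       0   -83/2     -77  -415/2 ]
R4 <- R4 - (-27/2)*R2:  [     0      0  111/2    123  555/2 ]
R4 <- R4 - (-111/83)*R3:  [       0        0        0  1662/83        0 ]
Row echelon form:
[ -7    4      5       -5  |       5 ]
[  0  2/7   27/7     64/7  |   125/7 ]
[  0    0  -83/2      -77  |  -415/2 ]
[  0    0      0  1662/83  |       0 ]
Back-substitution:
w = (0) / (1662/83) = 0
z = (-415/2 - (-77)*(0)) / (-83/2) = 5
y = (125/7 - (27/7)*(5) - (64/7)*(0)) / (2/7) = -5
x = (5 - (4)*(-5) - (5)*(5) - (-5)*(0)) / -7 = 0

(0, -5, 5, 0)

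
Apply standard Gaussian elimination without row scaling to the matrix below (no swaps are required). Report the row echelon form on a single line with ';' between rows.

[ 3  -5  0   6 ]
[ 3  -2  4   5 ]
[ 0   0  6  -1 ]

Forward elimination:
R2 <- R2 - (1)*R1:  [  0   3   4  -1 ]
Row echelon form:
[ 3  -5  0   6 ]
[ 0   3  4  -1 ]
[ 0   0  6  -1 ]

REF = [3 -5 0 6; 0 3 4 -1; 0 0 6 -1]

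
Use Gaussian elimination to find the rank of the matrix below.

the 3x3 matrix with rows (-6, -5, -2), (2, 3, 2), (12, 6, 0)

Row reduction:
R2 <- R2 - (-1/3)*R1:  [   0  4/3  4/3 ]
R3 <- R3 - (-2)*R1:  [  0  -4  -4 ]
R3 <- R3 - (-3)*R2:  [ 0  0  0 ]
Row echelon form:
[ -6   -5   -2 ]
[  0  4/3  4/3 ]
[  0    0    0 ]
Nonzero rows / pivot columns: 2

rank(A) = 2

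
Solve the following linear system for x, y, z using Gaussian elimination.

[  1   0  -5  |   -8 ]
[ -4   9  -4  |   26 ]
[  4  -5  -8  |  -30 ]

Forward elimination on [A|b]:
R2 <- R2 - (-4)*R1:  [   0    9  -24   -6 ]
R3 <- R3 - (4)*R1:  [  0  -5  12   2 ]
R3 <- R3 - (-5/9)*R2:  [    0     0  -4/3  -4/3 ]
Row echelon form:
[ 1  0    -5  |    -8 ]
[ 0  9   -24  |    -6 ]
[ 0  0  -4/3  |  -4/3 ]
Back-substitution:
z = (-4/3) / (-4/3) = 1
y = (-6 - (-24)*(1)) / 9 = 2
x = (-8 - (-5)*(1)) / 1 = -3

(-3, 2, 1)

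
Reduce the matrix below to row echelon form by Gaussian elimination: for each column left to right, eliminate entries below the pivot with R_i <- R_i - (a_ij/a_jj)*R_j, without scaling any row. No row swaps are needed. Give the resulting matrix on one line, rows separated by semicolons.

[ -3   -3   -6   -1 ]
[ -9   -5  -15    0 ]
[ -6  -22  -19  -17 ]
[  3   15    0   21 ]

REF = [-3 -3 -6 -1; 0 4 3 3; 0 0 5 -3; 0 0 0 2]

Forward elimination:
R2 <- R2 - (3)*R1:  [ 0  4  3  3 ]
R3 <- R3 - (2)*R1:  [   0  -16   -7  -15 ]
R4 <- R4 - (-1)*R1:  [  0  12  -6  20 ]
R3 <- R3 - (-4)*R2:  [  0   0   5  -3 ]
R4 <- R4 - (3)*R2:  [   0    0  -15   11 ]
R4 <- R4 - (-3)*R3:  [ 0  0  0  2 ]
Row echelon form:
[ -3  -3  -6  -1 ]
[  0   4   3   3 ]
[  0   0   5  -3 ]
[  0   0   0   2 ]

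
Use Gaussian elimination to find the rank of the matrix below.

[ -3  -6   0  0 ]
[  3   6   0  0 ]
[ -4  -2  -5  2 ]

rank(A) = 2

Row reduction:
R2 <- R2 - (-1)*R1:  [ 0  0  0  0 ]
R3 <- R3 - (4/3)*R1:  [  0   6  -5   2 ]
R2 <-> R3   (pivot in column 2 was zero)
[ -3  -6   0  0 ]
[  0   6  -5  2 ]
[  0   0   0  0 ]
Row echelon form:
[ -3  -6   0  0 ]
[  0   6  -5  2 ]
[  0   0   0  0 ]
Nonzero rows / pivot columns: 2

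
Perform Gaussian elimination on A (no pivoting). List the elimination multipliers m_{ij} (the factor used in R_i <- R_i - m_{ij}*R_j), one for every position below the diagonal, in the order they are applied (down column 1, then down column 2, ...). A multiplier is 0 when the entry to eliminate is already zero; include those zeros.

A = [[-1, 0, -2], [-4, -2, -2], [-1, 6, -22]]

multipliers: 4, 1, -3

Forward elimination:
R2 <- R2 - (4)*R1:  [  0  -2   6 ]
R3 <- R3 - (1)*R1:  [   0    6  -20 ]
R3 <- R3 - (-3)*R2:  [  0   0  -2 ]
Multipliers (in order of application): m_{21} = 4, m_{31} = 1, m_{32} = -3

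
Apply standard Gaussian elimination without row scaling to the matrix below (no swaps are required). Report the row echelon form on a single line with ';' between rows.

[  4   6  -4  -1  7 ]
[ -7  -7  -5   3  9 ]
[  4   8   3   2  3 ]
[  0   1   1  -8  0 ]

Forward elimination:
R2 <- R2 - (-7/4)*R1:  [    0   7/2   -12   5/4  85/4 ]
R3 <- R3 - (1)*R1:  [  0   2   7   3  -4 ]
R3 <- R3 - (4/7)*R2:  [      0       0    97/7    16/7  -113/7 ]
R4 <- R4 - (2/7)*R2:  [       0        0     31/7  -117/14   -85/14 ]
R4 <- R4 - (31/97)*R3:  [         0          0          0  -1763/194   -177/194 ]
Row echelon form:
[ 4    6    -4         -1         7 ]
[ 0  7/2   -12        5/4      85/4 ]
[ 0    0  97/7       16/7    -113/7 ]
[ 0    0     0  -1763/194  -177/194 ]

REF = [4 6 -4 -1 7; 0 7/2 -12 5/4 85/4; 0 0 97/7 16/7 -113/7; 0 0 0 -1763/194 -177/194]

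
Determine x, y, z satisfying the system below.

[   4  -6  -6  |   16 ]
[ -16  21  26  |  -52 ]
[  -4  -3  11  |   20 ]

Forward elimination on [A|b]:
R2 <- R2 - (-4)*R1:  [  0  -3   2  12 ]
R3 <- R3 - (-1)*R1:  [  0  -9   5  36 ]
R3 <- R3 - (3)*R2:  [  0   0  -1   0 ]
Row echelon form:
[ 4  -6  -6  |  16 ]
[ 0  -3   2  |  12 ]
[ 0   0  -1  |   0 ]
Back-substitution:
z = (0) / -1 = 0
y = (12 - (2)*(0)) / -3 = -4
x = (16 - (-6)*(-4) - (-6)*(0)) / 4 = -2

(-2, -4, 0)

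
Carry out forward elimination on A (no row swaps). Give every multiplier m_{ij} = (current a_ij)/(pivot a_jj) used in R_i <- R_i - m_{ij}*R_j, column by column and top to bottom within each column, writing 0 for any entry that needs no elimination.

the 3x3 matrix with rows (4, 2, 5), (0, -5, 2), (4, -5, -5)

Forward elimination:
R2: entry in column 1 is already 0 -> m_{21} = 0 (no row operation needed)
R3 <- R3 - (1)*R1:  [   0   -7  -10 ]
R3 <- R3 - (7/5)*R2:  [     0      0  -64/5 ]
Multipliers (in order of application): m_{21} = 0, m_{31} = 1, m_{32} = 7/5

multipliers: 0, 1, 7/5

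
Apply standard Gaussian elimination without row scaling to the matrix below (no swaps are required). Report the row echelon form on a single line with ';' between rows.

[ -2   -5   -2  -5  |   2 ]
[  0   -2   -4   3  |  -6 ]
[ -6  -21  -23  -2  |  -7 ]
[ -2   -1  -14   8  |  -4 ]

Forward elimination:
R3 <- R3 - (3)*R1:  [   0   -6  -17   13  -13 ]
R4 <- R4 - (1)*R1:  [   0    4  -12   13   -6 ]
R3 <- R3 - (3)*R2:  [  0   0  -5   4   5 ]
R4 <- R4 - (-2)*R2:  [   0    0  -20   19  -18 ]
R4 <- R4 - (4)*R3:  [   0    0    0    3  -38 ]
Row echelon form:
[ -2  -5  -2  -5  |    2 ]
[  0  -2  -4   3  |   -6 ]
[  0   0  -5   4  |    5 ]
[  0   0   0   3  |  -38 ]

REF = [-2 -5 -2 -5 2; 0 -2 -4 3 -6; 0 0 -5 4 5; 0 0 0 3 -38]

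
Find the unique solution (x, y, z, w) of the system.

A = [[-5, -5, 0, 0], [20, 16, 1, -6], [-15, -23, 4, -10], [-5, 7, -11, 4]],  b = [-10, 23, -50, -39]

Forward elimination on [A|b]:
R2 <- R2 - (-4)*R1:  [   0   -4    1   -6  -17 ]
R3 <- R3 - (3)*R1:  [   0   -8    4  -10  -20 ]
R4 <- R4 - (1)*R1:  [   0   12  -11    4  -29 ]
R3 <- R3 - (2)*R2:  [  0   0   2   2  14 ]
R4 <- R4 - (-3)*R2:  [   0    0   -8  -14  -80 ]
R4 <- R4 - (-4)*R3:  [   0    0    0   -6  -24 ]
Row echelon form:
[ -5  -5  0   0  |  -10 ]
[  0  -4  1  -6  |  -17 ]
[  0   0  2   2  |   14 ]
[  0   0  0  -6  |  -24 ]
Back-substitution:
w = (-24) / -6 = 4
z = (14 - (2)*(4)) / 2 = 3
y = (-17 - (1)*(3) - (-6)*(4)) / -4 = -1
x = (-10 - (-5)*(-1)) / -5 = 3

(3, -1, 3, 4)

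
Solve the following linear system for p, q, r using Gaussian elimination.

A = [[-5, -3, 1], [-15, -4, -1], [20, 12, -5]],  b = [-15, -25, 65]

(2, 0, -5)

Forward elimination on [A|b]:
R2 <- R2 - (3)*R1:  [  0   5  -4  20 ]
R3 <- R3 - (-4)*R1:  [  0   0  -1   5 ]
Row echelon form:
[ -5  -3   1  |  -15 ]
[  0   5  -4  |   20 ]
[  0   0  -1  |    5 ]
Back-substitution:
r = (5) / -1 = -5
q = (20 - (-4)*(-5)) / 5 = 0
p = (-15 - (-3)*(0) - (1)*(-5)) / -5 = 2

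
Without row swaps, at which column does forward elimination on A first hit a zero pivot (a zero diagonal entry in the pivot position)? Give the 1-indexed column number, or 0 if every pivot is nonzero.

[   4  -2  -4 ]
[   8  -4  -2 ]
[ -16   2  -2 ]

Naive forward elimination:
R2 <- R2 - (2)*R1:  [ 0  0  6 ]
R3 <- R3 - (-4)*R1:  [   0   -6  -18 ]
Matrix at this point:
[ 4  -2   -4 ]
[ 0   0    6 ]
[ 0  -6  -18 ]
Pivot entry (2,2) is zero but row 3 has -6 in column 2 -> naive elimination stops; a row interchange (e.g. R2 <-> R3) would be required here.

first zero-pivot column = 2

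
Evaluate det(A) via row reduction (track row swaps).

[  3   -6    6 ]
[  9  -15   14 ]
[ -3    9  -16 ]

Forward elimination:
R2 <- R2 - (3)*R1:  [  0   3  -4 ]
R3 <- R3 - (-1)*R1:  [   0    3  -10 ]
R3 <- R3 - (1)*R2:  [  0   0  -6 ]
Upper-triangular form:
[ 3  -6   6 ]
[ 0   3  -4 ]
[ 0   0  -6 ]
det(A) = (-1)^0 * (3) * (3) * (-6) = -54  (0 row swaps -> sign +1)

det(A) = -54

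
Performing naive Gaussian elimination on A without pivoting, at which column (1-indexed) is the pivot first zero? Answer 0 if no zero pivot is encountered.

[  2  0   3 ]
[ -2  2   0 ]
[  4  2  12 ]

Naive forward elimination:
R2 <- R2 - (-1)*R1:  [ 0  2  3 ]
R3 <- R3 - (2)*R1:  [ 0  2  6 ]
R3 <- R3 - (1)*R2:  [ 0  0  3 ]
All pivots nonzero; naive elimination completes without hitting a zero pivot.

first zero-pivot column = 0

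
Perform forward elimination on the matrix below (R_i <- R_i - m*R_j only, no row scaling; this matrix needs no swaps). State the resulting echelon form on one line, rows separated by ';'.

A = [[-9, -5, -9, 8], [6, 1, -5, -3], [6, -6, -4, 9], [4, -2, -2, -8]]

Forward elimination:
R2 <- R2 - (-2/3)*R1:  [    0  -7/3   -11   7/3 ]
R3 <- R3 - (-2/3)*R1:  [     0  -28/3    -10   43/3 ]
R4 <- R4 - (-4/9)*R1:  [     0  -38/9     -6  -40/9 ]
R3 <- R3 - (4)*R2:  [  0   0  34   5 ]
R4 <- R4 - (38/21)*R2:  [      0       0  292/21   -26/3 ]
R4 <- R4 - (146/357)*R3:  [         0          0          0  -3824/357 ]
Row echelon form:
[ -9    -5   -9          8 ]
[  0  -7/3  -11        7/3 ]
[  0     0   34          5 ]
[  0     0    0  -3824/357 ]

REF = [-9 -5 -9 8; 0 -7/3 -11 7/3; 0 0 34 5; 0 0 0 -3824/357]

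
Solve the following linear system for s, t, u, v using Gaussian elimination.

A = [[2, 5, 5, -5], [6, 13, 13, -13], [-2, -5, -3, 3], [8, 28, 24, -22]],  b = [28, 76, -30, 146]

(4, 5, -2, -1)

Forward elimination on [A|b]:
R2 <- R2 - (3)*R1:  [  0  -2  -2   2  -8 ]
R3 <- R3 - (-1)*R1:  [  0   0   2  -2  -2 ]
R4 <- R4 - (4)*R1:  [  0   8   4  -2  34 ]
R4 <- R4 - (-4)*R2:  [  0   0  -4   6   2 ]
R4 <- R4 - (-2)*R3:  [  0   0   0   2  -2 ]
Row echelon form:
[ 2   5   5  -5  |  28 ]
[ 0  -2  -2   2  |  -8 ]
[ 0   0   2  -2  |  -2 ]
[ 0   0   0   2  |  -2 ]
Back-substitution:
v = (-2) / 2 = -1
u = (-2 - (-2)*(-1)) / 2 = -2
t = (-8 - (-2)*(-2) - (2)*(-1)) / -2 = 5
s = (28 - (5)*(5) - (5)*(-2) - (-5)*(-1)) / 2 = 4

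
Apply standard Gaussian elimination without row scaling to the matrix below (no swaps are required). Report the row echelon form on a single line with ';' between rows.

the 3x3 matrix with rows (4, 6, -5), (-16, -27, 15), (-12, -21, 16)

REF = [4 6 -5; 0 -3 -5; 0 0 6]

Forward elimination:
R2 <- R2 - (-4)*R1:  [  0  -3  -5 ]
R3 <- R3 - (-3)*R1:  [  0  -3   1 ]
R3 <- R3 - (1)*R2:  [ 0  0  6 ]
Row echelon form:
[ 4   6  -5 ]
[ 0  -3  -5 ]
[ 0   0   6 ]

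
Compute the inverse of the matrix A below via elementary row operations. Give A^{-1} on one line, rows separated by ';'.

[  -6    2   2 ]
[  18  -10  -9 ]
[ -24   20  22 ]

Gauss-Jordan on [A | I]:
R1 <- (1/-6)*R1:  [    1  -1/3  -1/3  |  -1/6     0     0 ]
R2 <- R2 - (18)*R1:  [  0  -4  -3  |   3   1   0 ]
R3 <- R3 - (-24)*R1:  [  0  12  14  |  -4   0   1 ]
R2 <- (1/-4)*R2:  [    0     1   3/4  |  -3/4  -1/4     0 ]
R1 <- R1 - (-1/3)*R2:  [     1      0  -1/12  |  -5/12  -1/12      0 ]
R3 <- R3 - (12)*R2:  [ 0  0  5  |  5  3  1 ]
R3 <- (1/5)*R3:  [   0    0    1  |    1  3/5  1/5 ]
R1 <- R1 - (-1/12)*R3:  [     1      0      0  |   -1/3  -1/30   1/60 ]
R2 <- R2 - (3/4)*R3:  [     0      1      0  |   -3/2  -7/10  -3/20 ]
Right block of [I | A^{-1}] is the inverse:
[ -1/3  -1/30   1/60 ]
[ -3/2  -7/10  -3/20 ]
[    1    3/5    1/5 ]

inverse = [-1/3 -1/30 1/60; -3/2 -7/10 -3/20; 1 3/5 1/5]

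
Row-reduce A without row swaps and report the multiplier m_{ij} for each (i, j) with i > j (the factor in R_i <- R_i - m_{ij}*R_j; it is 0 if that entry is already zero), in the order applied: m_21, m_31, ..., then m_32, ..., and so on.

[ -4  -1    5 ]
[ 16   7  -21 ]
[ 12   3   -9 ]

multipliers: -4, -3, 0

Forward elimination:
R2 <- R2 - (-4)*R1:  [  0   3  -1 ]
R3 <- R3 - (-3)*R1:  [ 0  0  6 ]
R3: entry in column 2 is already 0 -> m_{32} = 0 (no row operation needed)
Multipliers (in order of application): m_{21} = -4, m_{31} = -3, m_{32} = 0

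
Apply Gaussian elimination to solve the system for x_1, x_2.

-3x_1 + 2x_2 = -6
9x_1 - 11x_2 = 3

(4, 3)

Forward elimination on [A|b]:
R2 <- R2 - (-3)*R1:  [   0   -5  -15 ]
Row echelon form:
[ -3   2  |   -6 ]
[  0  -5  |  -15 ]
Back-substitution:
x_2 = (-15) / -5 = 3
x_1 = (-6 - (2)*(3)) / -3 = 4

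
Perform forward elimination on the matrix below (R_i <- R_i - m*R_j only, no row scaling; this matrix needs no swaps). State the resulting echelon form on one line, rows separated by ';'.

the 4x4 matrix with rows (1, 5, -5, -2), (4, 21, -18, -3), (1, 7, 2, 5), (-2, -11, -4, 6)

Forward elimination:
R2 <- R2 - (4)*R1:  [ 0  1  2  5 ]
R3 <- R3 - (1)*R1:  [ 0  2  7  7 ]
R4 <- R4 - (-2)*R1:  [   0   -1  -14    2 ]
R3 <- R3 - (2)*R2:  [  0   0   3  -3 ]
R4 <- R4 - (-1)*R2:  [   0    0  -12    7 ]
R4 <- R4 - (-4)*R3:  [  0   0   0  -5 ]
Row echelon form:
[ 1  5  -5  -2 ]
[ 0  1   2   5 ]
[ 0  0   3  -3 ]
[ 0  0   0  -5 ]

REF = [1 5 -5 -2; 0 1 2 5; 0 0 3 -3; 0 0 0 -5]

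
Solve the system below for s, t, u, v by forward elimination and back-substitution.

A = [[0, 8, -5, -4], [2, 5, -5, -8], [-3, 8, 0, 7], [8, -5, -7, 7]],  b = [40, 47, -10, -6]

(-1, 1, -4, -3)

Forward elimination on [A|b]:
R1 <-> R2   (pivot in column 1 was zero)
[  2   5  -5  -8   47 ]
[  0   8  -5  -4   40 ]
[ -3   8   0   7  -10 ]
[  8  -5  -7   7   -6 ]
R3 <- R3 - (-3/2)*R1:  [     0   31/2  -15/2     -5  121/2 ]
R4 <- R4 - (4)*R1:  [    0   -25    13    39  -194 ]
R3 <- R3 - (31/16)*R2:  [     0      0  35/16   11/4    -17 ]
R4 <- R4 - (-25/8)*R2:  [     0      0  -21/8   53/2    -69 ]
R4 <- R4 - (-6/5)*R3:  [      0       0       0   149/5  -447/5 ]
Row echelon form:
[ 2  5     -5     -8  |      47 ]
[ 0  8     -5     -4  |      40 ]
[ 0  0  35/16   11/4  |     -17 ]
[ 0  0      0  149/5  |  -447/5 ]
Back-substitution:
v = (-447/5) / (149/5) = -3
u = (-17 - (11/4)*(-3)) / (35/16) = -4
t = (40 - (-5)*(-4) - (-4)*(-3)) / 8 = 1
s = (47 - (5)*(1) - (-5)*(-4) - (-8)*(-3)) / 2 = -1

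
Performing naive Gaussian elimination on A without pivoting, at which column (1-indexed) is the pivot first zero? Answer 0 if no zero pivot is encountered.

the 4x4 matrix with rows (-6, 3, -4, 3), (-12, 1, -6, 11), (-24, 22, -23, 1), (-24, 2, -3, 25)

first zero-pivot column = 4

Naive forward elimination:
R2 <- R2 - (2)*R1:  [  0  -5   2   5 ]
R3 <- R3 - (4)*R1:  [   0   10   -7  -11 ]
R4 <- R4 - (4)*R1:  [   0  -10   13   13 ]
R3 <- R3 - (-2)*R2:  [  0   0  -3  -1 ]
R4 <- R4 - (2)*R2:  [ 0  0  9  3 ]
R4 <- R4 - (-3)*R3:  [ 0  0  0  0 ]
Matrix at this point:
[ -6   3  -4   3 ]
[  0  -5   2   5 ]
[  0   0  -3  -1 ]
[  0   0   0   0 ]
Pivot entry (4,4) in the last row is zero and there are no rows below to swap with -> zero pivot in column 4 (A is singular).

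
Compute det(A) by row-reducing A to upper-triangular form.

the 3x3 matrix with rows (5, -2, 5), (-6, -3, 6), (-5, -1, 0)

Forward elimination:
R2 <- R2 - (-6/5)*R1:  [     0  -27/5     12 ]
R3 <- R3 - (-1)*R1:  [  0  -3   5 ]
R3 <- R3 - (5/9)*R2:  [    0     0  -5/3 ]
Upper-triangular form:
[ 5     -2     5 ]
[ 0  -27/5    12 ]
[ 0      0  -5/3 ]
det(A) = (-1)^0 * (5) * (-27/5) * (-5/3) = 45  (0 row swaps -> sign +1)

det(A) = 45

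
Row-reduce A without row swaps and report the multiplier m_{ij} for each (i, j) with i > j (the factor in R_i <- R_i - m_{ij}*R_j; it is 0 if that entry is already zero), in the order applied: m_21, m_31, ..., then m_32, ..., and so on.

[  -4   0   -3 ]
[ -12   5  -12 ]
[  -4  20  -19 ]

multipliers: 3, 1, 4

Forward elimination:
R2 <- R2 - (3)*R1:  [  0   5  -3 ]
R3 <- R3 - (1)*R1:  [   0   20  -16 ]
R3 <- R3 - (4)*R2:  [  0   0  -4 ]
Multipliers (in order of application): m_{21} = 3, m_{31} = 1, m_{32} = 4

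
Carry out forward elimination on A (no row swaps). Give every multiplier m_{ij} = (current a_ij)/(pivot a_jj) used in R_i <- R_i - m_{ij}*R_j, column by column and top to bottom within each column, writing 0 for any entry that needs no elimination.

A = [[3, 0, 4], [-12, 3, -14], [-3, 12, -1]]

multipliers: -4, -1, 4

Forward elimination:
R2 <- R2 - (-4)*R1:  [ 0  3  2 ]
R3 <- R3 - (-1)*R1:  [  0  12   3 ]
R3 <- R3 - (4)*R2:  [  0   0  -5 ]
Multipliers (in order of application): m_{21} = -4, m_{31} = -1, m_{32} = 4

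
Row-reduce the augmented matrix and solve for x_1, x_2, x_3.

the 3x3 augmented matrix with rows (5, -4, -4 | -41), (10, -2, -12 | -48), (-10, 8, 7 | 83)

(-5, 5, -1)

Forward elimination on [A|b]:
R2 <- R2 - (2)*R1:  [  0   6  -4  34 ]
R3 <- R3 - (-2)*R1:  [  0   0  -1   1 ]
Row echelon form:
[ 5  -4  -4  |  -41 ]
[ 0   6  -4  |   34 ]
[ 0   0  -1  |    1 ]
Back-substitution:
x_3 = (1) / -1 = -1
x_2 = (34 - (-4)*(-1)) / 6 = 5
x_1 = (-41 - (-4)*(5) - (-4)*(-1)) / 5 = -5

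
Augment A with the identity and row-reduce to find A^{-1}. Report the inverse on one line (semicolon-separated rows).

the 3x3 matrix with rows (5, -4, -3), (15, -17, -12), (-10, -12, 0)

Gauss-Jordan on [A | I]:
R1 <- (1/5)*R1:  [    1  -4/5  -3/5  |   1/5     0     0 ]
R2 <- R2 - (15)*R1:  [  0  -5  -3  |  -3   1   0 ]
R3 <- R3 - (-10)*R1:  [   0  -20   -6  |    2    0    1 ]
R2 <- (1/-5)*R2:  [    0     1   3/5  |   3/5  -1/5     0 ]
R1 <- R1 - (-4/5)*R2:  [     1      0  -3/25  |  17/25  -4/25      0 ]
R3 <- R3 - (-20)*R2:  [  0   0   6  |  14  -4   1 ]
R3 <- (1/6)*R3:  [    0     0     1  |   7/3  -2/3   1/6 ]
R1 <- R1 - (-3/25)*R3:  [     1      0      0  |  24/25  -6/25   1/50 ]
R2 <- R2 - (3/5)*R3:  [     0      1      0  |   -4/5    1/5  -1/10 ]
Right block of [I | A^{-1}] is the inverse:
[ 24/25  -6/25   1/50 ]
[  -4/5    1/5  -1/10 ]
[   7/3   -2/3    1/6 ]

inverse = [24/25 -6/25 1/50; -4/5 1/5 -1/10; 7/3 -2/3 1/6]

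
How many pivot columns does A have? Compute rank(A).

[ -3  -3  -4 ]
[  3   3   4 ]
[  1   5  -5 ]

rank(A) = 2

Row reduction:
R2 <- R2 - (-1)*R1:  [ 0  0  0 ]
R3 <- R3 - (-1/3)*R1:  [     0      4  -19/3 ]
R2 <-> R3   (pivot in column 2 was zero)
[ -3  -3     -4 ]
[  0   4  -19/3 ]
[  0   0      0 ]
Row echelon form:
[ -3  -3     -4 ]
[  0   4  -19/3 ]
[  0   0      0 ]
Nonzero rows / pivot columns: 2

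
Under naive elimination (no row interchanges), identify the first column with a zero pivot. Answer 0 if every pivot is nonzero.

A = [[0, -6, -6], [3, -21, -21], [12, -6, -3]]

first zero-pivot column = 1

Naive forward elimination:
Pivot entry (1,1) is zero but row 2 has 3 in column 1 -> naive elimination stops; a row interchange (e.g. R1 <-> R2) would be required here.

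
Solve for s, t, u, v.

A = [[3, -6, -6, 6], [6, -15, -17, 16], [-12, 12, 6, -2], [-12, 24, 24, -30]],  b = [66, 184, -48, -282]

Forward elimination on [A|b]:
R2 <- R2 - (2)*R1:  [  0  -3  -5   4  52 ]
R3 <- R3 - (-4)*R1:  [   0  -12  -18   22  216 ]
R4 <- R4 - (-4)*R1:  [   0    0    0   -6  -18 ]
R3 <- R3 - (4)*R2:  [ 0  0  2  6  8 ]
Row echelon form:
[ 3  -6  -6   6  |   66 ]
[ 0  -3  -5   4  |   52 ]
[ 0   0   2   6  |    8 ]
[ 0   0   0  -6  |  -18 ]
Back-substitution:
v = (-18) / -6 = 3
u = (8 - (6)*(3)) / 2 = -5
t = (52 - (-5)*(-5) - (4)*(3)) / -3 = -5
s = (66 - (-6)*(-5) - (-6)*(-5) - (6)*(3)) / 3 = -4

(-4, -5, -5, 3)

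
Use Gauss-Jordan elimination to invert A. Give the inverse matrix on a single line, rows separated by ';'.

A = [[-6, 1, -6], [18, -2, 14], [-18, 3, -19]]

inverse = [-2/3 1/6 1/3; 15 1 -4; 3 0 -1]

Gauss-Jordan on [A | I]:
R1 <- (1/-6)*R1:  [    1  -1/6     1  |  -1/6     0     0 ]
R2 <- R2 - (18)*R1:  [  0   1  -4  |   3   1   0 ]
R3 <- R3 - (-18)*R1:  [  0   0  -1  |  -3   0   1 ]
R1 <- R1 - (-1/6)*R2:  [   1    0  1/3  |  1/3  1/6    0 ]
R3 <- (1/-1)*R3:  [  0   0   1  |   3   0  -1 ]
R1 <- R1 - (1/3)*R3:  [    1     0     0  |  -2/3   1/6   1/3 ]
R2 <- R2 - (-4)*R3:  [  0   1   0  |  15   1  -4 ]
Right block of [I | A^{-1}] is the inverse:
[ -2/3  1/6  1/3 ]
[   15    1   -4 ]
[    3    0   -1 ]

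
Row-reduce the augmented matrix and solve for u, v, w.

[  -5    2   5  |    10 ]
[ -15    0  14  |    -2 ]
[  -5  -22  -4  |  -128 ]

(2, 5, 2)

Forward elimination on [A|b]:
R2 <- R2 - (3)*R1:  [   0   -6   -1  -32 ]
R3 <- R3 - (1)*R1:  [    0   -24    -9  -138 ]
R3 <- R3 - (4)*R2:  [   0    0   -5  -10 ]
Row echelon form:
[ -5   2   5  |   10 ]
[  0  -6  -1  |  -32 ]
[  0   0  -5  |  -10 ]
Back-substitution:
w = (-10) / -5 = 2
v = (-32 - (-1)*(2)) / -6 = 5
u = (10 - (2)*(5) - (5)*(2)) / -5 = 2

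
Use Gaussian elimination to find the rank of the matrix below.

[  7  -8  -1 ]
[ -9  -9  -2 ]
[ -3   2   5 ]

Row reduction:
R2 <- R2 - (-9/7)*R1:  [      0  -135/7   -23/7 ]
R3 <- R3 - (-3/7)*R1:  [     0  -10/7   32/7 ]
R3 <- R3 - (2/27)*R2:  [      0       0  130/27 ]
Row echelon form:
[ 7      -8      -1 ]
[ 0  -135/7   -23/7 ]
[ 0       0  130/27 ]
Nonzero rows / pivot columns: 3

rank(A) = 3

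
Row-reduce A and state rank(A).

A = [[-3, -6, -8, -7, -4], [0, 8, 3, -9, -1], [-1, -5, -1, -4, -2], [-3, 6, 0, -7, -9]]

rank(A) = 4

Row reduction:
R3 <- R3 - (1/3)*R1:  [    0    -3   5/3  -5/3  -2/3 ]
R4 <- R4 - (1)*R1:  [  0  12   8   0  -5 ]
R3 <- R3 - (-3/8)*R2:  [       0        0    67/24  -121/24   -25/24 ]
R4 <- R4 - (3/2)*R2:  [    0     0   7/2  27/2  -7/2 ]
R4 <- R4 - (84/67)*R3:  [       0        0        0  1328/67  -147/67 ]
Row echelon form:
[ -3  -6     -8       -7       -4 ]
[  0   8      3       -9       -1 ]
[  0   0  67/24  -121/24   -25/24 ]
[  0   0      0  1328/67  -147/67 ]
Nonzero rows / pivot columns: 4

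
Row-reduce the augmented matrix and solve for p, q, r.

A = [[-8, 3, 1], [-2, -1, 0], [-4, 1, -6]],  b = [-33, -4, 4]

(3, -2, -3)

Forward elimination on [A|b]:
R2 <- R2 - (1/4)*R1:  [    0  -7/4  -1/4  17/4 ]
R3 <- R3 - (1/2)*R1:  [     0   -1/2  -13/2   41/2 ]
R3 <- R3 - (2/7)*R2:  [     0      0  -45/7  135/7 ]
Row echelon form:
[ -8     3      1  |    -33 ]
[  0  -7/4   -1/4  |   17/4 ]
[  0     0  -45/7  |  135/7 ]
Back-substitution:
r = (135/7) / (-45/7) = -3
q = (17/4 - (-1/4)*(-3)) / (-7/4) = -2
p = (-33 - (3)*(-2) - (1)*(-3)) / -8 = 3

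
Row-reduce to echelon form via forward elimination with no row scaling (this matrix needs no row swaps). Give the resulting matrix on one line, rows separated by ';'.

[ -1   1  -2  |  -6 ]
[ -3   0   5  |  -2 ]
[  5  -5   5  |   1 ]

REF = [-1 1 -2 -6; 0 -3 11 16; 0 0 -5 -29]

Forward elimination:
R2 <- R2 - (3)*R1:  [  0  -3  11  16 ]
R3 <- R3 - (-5)*R1:  [   0    0   -5  -29 ]
Row echelon form:
[ -1   1  -2  |   -6 ]
[  0  -3  11  |   16 ]
[  0   0  -5  |  -29 ]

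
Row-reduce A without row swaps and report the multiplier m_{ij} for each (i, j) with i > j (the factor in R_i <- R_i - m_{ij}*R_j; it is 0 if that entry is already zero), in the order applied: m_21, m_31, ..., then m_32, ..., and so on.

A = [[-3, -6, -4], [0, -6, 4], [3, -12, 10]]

Forward elimination:
R2: entry in column 1 is already 0 -> m_{21} = 0 (no row operation needed)
R3 <- R3 - (-1)*R1:  [   0  -18    6 ]
R3 <- R3 - (3)*R2:  [  0   0  -6 ]
Multipliers (in order of application): m_{21} = 0, m_{31} = -1, m_{32} = 3

multipliers: 0, -1, 3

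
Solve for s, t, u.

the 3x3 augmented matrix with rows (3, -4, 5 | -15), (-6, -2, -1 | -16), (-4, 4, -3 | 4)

Forward elimination on [A|b]:
R2 <- R2 - (-2)*R1:  [   0  -10    9  -46 ]
R3 <- R3 - (-4/3)*R1:  [    0  -4/3  11/3   -16 ]
R3 <- R3 - (2/15)*R2:  [       0        0    37/15  -148/15 ]
Row echelon form:
[ 3   -4      5  |      -15 ]
[ 0  -10      9  |      -46 ]
[ 0    0  37/15  |  -148/15 ]
Back-substitution:
u = (-148/15) / (37/15) = -4
t = (-46 - (9)*(-4)) / -10 = 1
s = (-15 - (-4)*(1) - (5)*(-4)) / 3 = 3

(3, 1, -4)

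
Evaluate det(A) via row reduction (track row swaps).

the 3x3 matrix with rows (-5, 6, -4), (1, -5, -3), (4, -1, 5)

Forward elimination:
R2 <- R2 - (-1/5)*R1:  [     0  -19/5  -19/5 ]
R3 <- R3 - (-4/5)*R1:  [    0  19/5   9/5 ]
R3 <- R3 - (-1)*R2:  [  0   0  -2 ]
Upper-triangular form:
[ -5      6     -4 ]
[  0  -19/5  -19/5 ]
[  0      0     -2 ]
det(A) = (-1)^0 * (-5) * (-19/5) * (-2) = -38  (0 row swaps -> sign +1)

det(A) = -38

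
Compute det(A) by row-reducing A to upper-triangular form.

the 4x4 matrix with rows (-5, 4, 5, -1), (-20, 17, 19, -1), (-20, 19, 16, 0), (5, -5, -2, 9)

Forward elimination:
R2 <- R2 - (4)*R1:  [  0   1  -1   3 ]
R3 <- R3 - (4)*R1:  [  0   3  -4   4 ]
R4 <- R4 - (-1)*R1:  [  0  -1   3   8 ]
R3 <- R3 - (3)*R2:  [  0   0  -1  -5 ]
R4 <- R4 - (-1)*R2:  [  0   0   2  11 ]
R4 <- R4 - (-2)*R3:  [ 0  0  0  1 ]
Upper-triangular form:
[ -5  4   5  -1 ]
[  0  1  -1   3 ]
[  0  0  -1  -5 ]
[  0  0   0   1 ]
det(A) = (-1)^0 * (-5) * (1) * (-1) * (1) = 5  (0 row swaps -> sign +1)

det(A) = 5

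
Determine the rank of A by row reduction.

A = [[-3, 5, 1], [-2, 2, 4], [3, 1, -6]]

Row reduction:
R2 <- R2 - (2/3)*R1:  [    0  -4/3  10/3 ]
R3 <- R3 - (-1)*R1:  [  0   6  -5 ]
R3 <- R3 - (-9/2)*R2:  [  0   0  10 ]
Row echelon form:
[ -3     5     1 ]
[  0  -4/3  10/3 ]
[  0     0    10 ]
Nonzero rows / pivot columns: 3

rank(A) = 3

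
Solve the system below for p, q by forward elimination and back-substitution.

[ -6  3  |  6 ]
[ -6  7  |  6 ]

Forward elimination on [A|b]:
R2 <- R2 - (1)*R1:  [ 0  4  0 ]
Row echelon form:
[ -6  3  |  6 ]
[  0  4  |  0 ]
Back-substitution:
q = (0) / 4 = 0
p = (6 - (3)*(0)) / -6 = -1

(-1, 0)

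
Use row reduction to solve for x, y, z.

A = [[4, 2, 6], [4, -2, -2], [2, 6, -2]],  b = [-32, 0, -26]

(-3, -4, -2)

Forward elimination on [A|b]:
R2 <- R2 - (1)*R1:  [  0  -4  -8  32 ]
R3 <- R3 - (1/2)*R1:  [   0    5   -5  -10 ]
R3 <- R3 - (-5/4)*R2:  [   0    0  -15   30 ]
Row echelon form:
[ 4   2    6  |  -32 ]
[ 0  -4   -8  |   32 ]
[ 0   0  -15  |   30 ]
Back-substitution:
z = (30) / -15 = -2
y = (32 - (-8)*(-2)) / -4 = -4
x = (-32 - (2)*(-4) - (6)*(-2)) / 4 = -3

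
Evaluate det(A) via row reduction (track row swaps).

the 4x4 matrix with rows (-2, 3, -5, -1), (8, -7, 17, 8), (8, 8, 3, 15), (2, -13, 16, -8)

det(A) = -300

Forward elimination:
R2 <- R2 - (-4)*R1:  [  0   5  -3   4 ]
R3 <- R3 - (-4)*R1:  [   0   20  -17   11 ]
R4 <- R4 - (-1)*R1:  [   0  -10   11   -9 ]
R3 <- R3 - (4)*R2:  [  0   0  -5  -5 ]
R4 <- R4 - (-2)*R2:  [  0   0   5  -1 ]
R4 <- R4 - (-1)*R3:  [  0   0   0  -6 ]
Upper-triangular form:
[ -2  3  -5  -1 ]
[  0  5  -3   4 ]
[  0  0  -5  -5 ]
[  0  0   0  -6 ]
det(A) = (-1)^0 * (-2) * (5) * (-5) * (-6) = -300  (0 row swaps -> sign +1)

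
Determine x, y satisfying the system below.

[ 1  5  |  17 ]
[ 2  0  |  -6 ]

(-3, 4)

Forward elimination on [A|b]:
R2 <- R2 - (2)*R1:  [   0  -10  -40 ]
Row echelon form:
[ 1    5  |   17 ]
[ 0  -10  |  -40 ]
Back-substitution:
y = (-40) / -10 = 4
x = (17 - (5)*(4)) / 1 = -3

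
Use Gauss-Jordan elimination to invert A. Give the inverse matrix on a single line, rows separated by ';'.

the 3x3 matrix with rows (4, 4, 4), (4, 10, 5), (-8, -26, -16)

Gauss-Jordan on [A | I]:
R1 <- (1/4)*R1:  [   1    1    1  |  1/4    0    0 ]
R2 <- R2 - (4)*R1:  [  0   6   1  |  -1   1   0 ]
R3 <- R3 - (-8)*R1:  [   0  -18   -8  |    2    0    1 ]
R2 <- (1/6)*R2:  [    0     1   1/6  |  -1/6   1/6     0 ]
R1 <- R1 - (1)*R2:  [    1     0   5/6  |  5/12  -1/6     0 ]
R3 <- R3 - (-18)*R2:  [  0   0  -5  |  -1   3   1 ]
R3 <- (1/-5)*R3:  [    0     0     1  |   1/5  -3/5  -1/5 ]
R1 <- R1 - (5/6)*R3:  [   1    0    0  |  1/4  1/3  1/6 ]
R2 <- R2 - (1/6)*R3:  [    0     1     0  |  -1/5  4/15  1/30 ]
Right block of [I | A^{-1}] is the inverse:
[  1/4   1/3   1/6 ]
[ -1/5  4/15  1/30 ]
[  1/5  -3/5  -1/5 ]

inverse = [1/4 1/3 1/6; -1/5 4/15 1/30; 1/5 -3/5 -1/5]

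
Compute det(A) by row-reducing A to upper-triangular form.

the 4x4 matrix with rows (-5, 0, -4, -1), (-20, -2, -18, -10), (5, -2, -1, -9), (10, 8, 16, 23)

det(A) = 90

Forward elimination:
R2 <- R2 - (4)*R1:  [  0  -2  -2  -6 ]
R3 <- R3 - (-1)*R1:  [   0   -2   -5  -10 ]
R4 <- R4 - (-2)*R1:  [  0   8   8  21 ]
R3 <- R3 - (1)*R2:  [  0   0  -3  -4 ]
R4 <- R4 - (-4)*R2:  [  0   0   0  -3 ]
Upper-triangular form:
[ -5   0  -4  -1 ]
[  0  -2  -2  -6 ]
[  0   0  -3  -4 ]
[  0   0   0  -3 ]
det(A) = (-1)^0 * (-5) * (-2) * (-3) * (-3) = 90  (0 row swaps -> sign +1)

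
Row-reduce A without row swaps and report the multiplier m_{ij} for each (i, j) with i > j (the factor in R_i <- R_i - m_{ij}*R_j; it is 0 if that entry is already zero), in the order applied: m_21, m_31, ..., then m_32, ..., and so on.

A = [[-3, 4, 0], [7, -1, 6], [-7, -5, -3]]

multipliers: -7/3, 7/3, -43/25

Forward elimination:
R2 <- R2 - (-7/3)*R1:  [    0  25/3     6 ]
R3 <- R3 - (7/3)*R1:  [     0  -43/3     -3 ]
R3 <- R3 - (-43/25)*R2:  [      0       0  183/25 ]
Multipliers (in order of application): m_{21} = -7/3, m_{31} = 7/3, m_{32} = -43/25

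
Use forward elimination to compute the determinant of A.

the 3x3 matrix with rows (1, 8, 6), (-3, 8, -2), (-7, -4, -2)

det(A) = 448

Forward elimination:
R2 <- R2 - (-3)*R1:  [  0  32  16 ]
R3 <- R3 - (-7)*R1:  [  0  52  40 ]
R3 <- R3 - (13/8)*R2:  [  0   0  14 ]
Upper-triangular form:
[ 1   8   6 ]
[ 0  32  16 ]
[ 0   0  14 ]
det(A) = (-1)^0 * (1) * (32) * (14) = 448  (0 row swaps -> sign +1)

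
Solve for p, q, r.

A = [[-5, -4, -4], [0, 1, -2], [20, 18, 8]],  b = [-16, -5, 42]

(0, 1, 3)

Forward elimination on [A|b]:
R3 <- R3 - (-4)*R1:  [   0    2   -8  -22 ]
R3 <- R3 - (2)*R2:  [   0    0   -4  -12 ]
Row echelon form:
[ -5  -4  -4  |  -16 ]
[  0   1  -2  |   -5 ]
[  0   0  -4  |  -12 ]
Back-substitution:
r = (-12) / -4 = 3
q = (-5 - (-2)*(3)) / 1 = 1
p = (-16 - (-4)*(1) - (-4)*(3)) / -5 = 0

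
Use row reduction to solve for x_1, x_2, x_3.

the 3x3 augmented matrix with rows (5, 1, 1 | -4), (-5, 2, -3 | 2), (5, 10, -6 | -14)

Forward elimination on [A|b]:
R2 <- R2 - (-1)*R1:  [  0   3  -2  -2 ]
R3 <- R3 - (1)*R1:  [   0    9   -7  -10 ]
R3 <- R3 - (3)*R2:  [  0   0  -1  -4 ]
Row echelon form:
[ 5  1   1  |  -4 ]
[ 0  3  -2  |  -2 ]
[ 0  0  -1  |  -4 ]
Back-substitution:
x_3 = (-4) / -1 = 4
x_2 = (-2 - (-2)*(4)) / 3 = 2
x_1 = (-4 - (1)*(2) - (1)*(4)) / 5 = -2

(-2, 2, 4)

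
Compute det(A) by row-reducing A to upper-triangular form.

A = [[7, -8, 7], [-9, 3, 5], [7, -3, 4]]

Forward elimination:
R2 <- R2 - (-9/7)*R1:  [     0  -51/7     14 ]
R3 <- R3 - (1)*R1:  [  0   5  -3 ]
R3 <- R3 - (-35/51)*R2:  [      0       0  337/51 ]
Upper-triangular form:
[ 7     -8       7 ]
[ 0  -51/7      14 ]
[ 0      0  337/51 ]
det(A) = (-1)^0 * (7) * (-51/7) * (337/51) = -337  (0 row swaps -> sign +1)

det(A) = -337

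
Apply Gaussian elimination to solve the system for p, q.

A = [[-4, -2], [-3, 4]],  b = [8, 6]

(-2, 0)

Forward elimination on [A|b]:
R2 <- R2 - (3/4)*R1:  [    0  11/2     0 ]
Row echelon form:
[ -4    -2  |  8 ]
[  0  11/2  |  0 ]
Back-substitution:
q = (0) / (11/2) = 0
p = (8 - (-2)*(0)) / -4 = -2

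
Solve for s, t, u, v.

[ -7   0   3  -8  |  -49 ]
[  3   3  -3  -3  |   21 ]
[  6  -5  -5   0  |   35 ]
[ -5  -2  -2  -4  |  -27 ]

Forward elimination on [A|b]:
R2 <- R2 - (-3/7)*R1:  [     0      3  -12/7  -45/7      0 ]
R3 <- R3 - (-6/7)*R1:  [     0     -5  -17/7  -48/7     -7 ]
R4 <- R4 - (5/7)*R1:  [     0     -2  -29/7   12/7      8 ]
R3 <- R3 - (-5/3)*R2:  [      0       0   -37/7  -123/7      -7 ]
R4 <- R4 - (-2/3)*R2:  [     0      0  -37/7  -18/7      8 ]
R4 <- R4 - (1)*R3:  [  0   0   0  15  15 ]
Row echelon form:
[ -7  0      3      -8  |  -49 ]
[  0  3  -12/7   -45/7  |    0 ]
[  0  0  -37/7  -123/7  |   -7 ]
[  0  0      0      15  |   15 ]
Back-substitution:
v = (15) / 15 = 1
u = (-7 - (-123/7)*(1)) / (-37/7) = -2
t = (0 - (-12/7)*(-2) - (-45/7)*(1)) / 3 = 1
s = (-49 - (3)*(-2) - (-8)*(1)) / -7 = 5

(5, 1, -2, 1)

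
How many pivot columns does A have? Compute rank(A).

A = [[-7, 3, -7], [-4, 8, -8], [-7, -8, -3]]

rank(A) = 3

Row reduction:
R2 <- R2 - (4/7)*R1:  [    0  44/7    -4 ]
R3 <- R3 - (1)*R1:  [   0  -11    4 ]
R3 <- R3 - (-7/4)*R2:  [  0   0  -3 ]
Row echelon form:
[ -7     3  -7 ]
[  0  44/7  -4 ]
[  0     0  -3 ]
Nonzero rows / pivot columns: 3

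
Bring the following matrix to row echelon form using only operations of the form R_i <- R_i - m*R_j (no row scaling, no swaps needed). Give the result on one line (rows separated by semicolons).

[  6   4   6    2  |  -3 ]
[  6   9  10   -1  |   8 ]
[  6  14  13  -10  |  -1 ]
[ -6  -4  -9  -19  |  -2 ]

Forward elimination:
R2 <- R2 - (1)*R1:  [  0   5   4  -3  11 ]
R3 <- R3 - (1)*R1:  [   0   10    7  -12    2 ]
R4 <- R4 - (-1)*R1:  [   0    0   -3  -17   -5 ]
R3 <- R3 - (2)*R2:  [   0    0   -1   -6  -20 ]
R4 <- R4 - (3)*R3:  [  0   0   0   1  55 ]
Row echelon form:
[ 6  4   6   2  |   -3 ]
[ 0  5   4  -3  |   11 ]
[ 0  0  -1  -6  |  -20 ]
[ 0  0   0   1  |   55 ]

REF = [6 4 6 2 -3; 0 5 4 -3 11; 0 0 -1 -6 -20; 0 0 0 1 55]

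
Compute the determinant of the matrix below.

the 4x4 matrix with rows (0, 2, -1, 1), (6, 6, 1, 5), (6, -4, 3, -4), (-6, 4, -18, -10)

Forward elimination:
R1 <-> R2   (pivot in column 1 was zero)
[  6   6    1    5 ]
[  0   2   -1    1 ]
[  6  -4    3   -4 ]
[ -6   4  -18  -10 ]
R3 <- R3 - (1)*R1:  [   0  -10    2   -9 ]
R4 <- R4 - (-1)*R1:  [   0   10  -17   -5 ]
R3 <- R3 - (-5)*R2:  [  0   0  -3  -4 ]
R4 <- R4 - (5)*R2:  [   0    0  -12  -10 ]
R4 <- R4 - (4)*R3:  [ 0  0  0  6 ]
Upper-triangular form:
[ 6  6   1   5 ]
[ 0  2  -1   1 ]
[ 0  0  -3  -4 ]
[ 0  0   0   6 ]
det(A) = (-1)^1 * (6) * (2) * (-3) * (6) = 216  (1 row swap -> sign -1)

det(A) = 216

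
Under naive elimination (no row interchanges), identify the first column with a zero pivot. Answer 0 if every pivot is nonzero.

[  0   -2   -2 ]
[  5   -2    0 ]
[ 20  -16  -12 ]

first zero-pivot column = 1

Naive forward elimination:
Pivot entry (1,1) is zero but row 2 has 5 in column 1 -> naive elimination stops; a row interchange (e.g. R1 <-> R2) would be required here.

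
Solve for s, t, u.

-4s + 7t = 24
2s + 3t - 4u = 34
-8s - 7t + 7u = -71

Forward elimination on [A|b]:
R2 <- R2 - (-1/2)*R1:  [    0  13/2    -4    46 ]
R3 <- R3 - (2)*R1:  [    0   -21     7  -119 ]
R3 <- R3 - (-42/13)*R2:  [      0       0  -77/13  385/13 ]
Row echelon form:
[ -4     7       0  |      24 ]
[  0  13/2      -4  |      46 ]
[  0     0  -77/13  |  385/13 ]
Back-substitution:
u = (385/13) / (-77/13) = -5
t = (46 - (-4)*(-5)) / (13/2) = 4
s = (24 - (7)*(4)) / -4 = 1

(1, 4, -5)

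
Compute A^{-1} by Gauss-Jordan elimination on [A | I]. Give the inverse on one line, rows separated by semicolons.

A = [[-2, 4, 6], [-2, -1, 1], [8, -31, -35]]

Gauss-Jordan on [A | I]:
R1 <- (1/-2)*R1:  [    1    -2    -3  |  -1/2     0     0 ]
R2 <- R2 - (-2)*R1:  [  0  -5  -5  |  -1   1   0 ]
R3 <- R3 - (8)*R1:  [   0  -15  -11  |    4    0    1 ]
R2 <- (1/-5)*R2:  [    0     1     1  |   1/5  -1/5     0 ]
R1 <- R1 - (-2)*R2:  [     1      0     -1  |  -1/10   -2/5      0 ]
R3 <- R3 - (-15)*R2:  [  0   0   4  |   7  -3   1 ]
R3 <- (1/4)*R3:  [    0     0     1  |   7/4  -3/4   1/4 ]
R1 <- R1 - (-1)*R3:  [      1       0       0  |   33/20  -23/20     1/4 ]
R2 <- R2 - (1)*R3:  [      0       1       0  |  -31/20   11/20    -1/4 ]
Right block of [I | A^{-1}] is the inverse:
[  33/20  -23/20   1/4 ]
[ -31/20   11/20  -1/4 ]
[    7/4    -3/4   1/4 ]

inverse = [33/20 -23/20 1/4; -31/20 11/20 -1/4; 7/4 -3/4 1/4]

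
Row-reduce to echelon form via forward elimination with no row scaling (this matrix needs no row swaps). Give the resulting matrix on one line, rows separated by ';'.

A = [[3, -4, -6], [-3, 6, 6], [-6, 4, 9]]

Forward elimination:
R2 <- R2 - (-1)*R1:  [ 0  2  0 ]
R3 <- R3 - (-2)*R1:  [  0  -4  -3 ]
R3 <- R3 - (-2)*R2:  [  0   0  -3 ]
Row echelon form:
[ 3  -4  -6 ]
[ 0   2   0 ]
[ 0   0  -3 ]

REF = [3 -4 -6; 0 2 0; 0 0 -3]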